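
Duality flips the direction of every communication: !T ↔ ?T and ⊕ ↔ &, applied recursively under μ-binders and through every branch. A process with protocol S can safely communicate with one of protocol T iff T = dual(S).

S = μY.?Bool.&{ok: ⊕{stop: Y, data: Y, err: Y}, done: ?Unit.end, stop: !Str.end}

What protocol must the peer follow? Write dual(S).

μY ↦ μY  (rec unchanged)
  ?Bool ↦ !Bool
    &{ok,done,stop} ↦ ⊕{ok,done,stop}  (external→internal)
      • ok:
        ⊕{stop,data,err} ↦ &{stop,data,err}  (select→offer)
          • stop:
            Y ↦ Y
          • data:
            Y ↦ Y
          • err:
            Y ↦ Y
      • done:
        ?Unit ↦ !Unit
          end ↦ end
      • stop:
        !Str ↦ ?Str
          end ↦ end

μY.!Bool.⊕{ok: &{stop: Y, data: Y, err: Y}, done: !Unit.end, stop: ?Str.end}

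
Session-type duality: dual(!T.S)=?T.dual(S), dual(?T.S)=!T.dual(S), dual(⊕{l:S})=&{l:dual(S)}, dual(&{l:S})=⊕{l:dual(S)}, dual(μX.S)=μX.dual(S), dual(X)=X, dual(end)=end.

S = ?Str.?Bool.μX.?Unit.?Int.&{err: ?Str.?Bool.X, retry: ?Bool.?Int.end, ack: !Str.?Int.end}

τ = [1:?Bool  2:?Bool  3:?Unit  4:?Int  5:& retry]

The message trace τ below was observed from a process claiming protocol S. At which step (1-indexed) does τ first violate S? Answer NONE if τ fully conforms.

1

[1] got ?Bool, protocol expects ?Str  ✗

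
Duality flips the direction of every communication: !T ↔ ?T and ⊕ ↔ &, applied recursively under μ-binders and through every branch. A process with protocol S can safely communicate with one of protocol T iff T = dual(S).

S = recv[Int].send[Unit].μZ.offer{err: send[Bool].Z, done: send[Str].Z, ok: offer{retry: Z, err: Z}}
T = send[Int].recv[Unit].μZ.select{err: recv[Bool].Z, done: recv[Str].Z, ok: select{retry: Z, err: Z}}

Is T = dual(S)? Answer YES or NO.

recv[Int] vs send[Int]  ✓
  send[Unit] vs recv[Unit]  ✓
    μZ vs μZ  ✓ (μ self-dual)
      offer{err,done,ok} vs select{err,done,ok}  ✓ label sets agree
        case err:
          send[Bool] vs recv[Bool]  ✓
            Z vs Z  ✓
        case done:
          send[Str] vs recv[Str]  ✓
            Z vs Z  ✓
        case ok:
          offer{retry,err} vs select{retry,err}  ✓ label sets agree
            case retry:
              Z vs Z  ✓
            case err:
              Z vs Z  ✓

YES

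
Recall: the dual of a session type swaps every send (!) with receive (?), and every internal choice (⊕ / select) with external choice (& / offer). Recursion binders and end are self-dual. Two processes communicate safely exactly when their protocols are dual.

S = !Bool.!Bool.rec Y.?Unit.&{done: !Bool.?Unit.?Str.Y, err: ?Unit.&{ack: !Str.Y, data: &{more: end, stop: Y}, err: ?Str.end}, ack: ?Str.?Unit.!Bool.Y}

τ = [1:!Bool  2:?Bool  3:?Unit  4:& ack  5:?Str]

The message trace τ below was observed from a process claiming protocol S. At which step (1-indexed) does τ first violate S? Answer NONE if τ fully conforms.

step 1: !Bool  ✓  state: !Bool.rec Y.…
step 2: got ?Bool, protocol expects !Bool  ✗

2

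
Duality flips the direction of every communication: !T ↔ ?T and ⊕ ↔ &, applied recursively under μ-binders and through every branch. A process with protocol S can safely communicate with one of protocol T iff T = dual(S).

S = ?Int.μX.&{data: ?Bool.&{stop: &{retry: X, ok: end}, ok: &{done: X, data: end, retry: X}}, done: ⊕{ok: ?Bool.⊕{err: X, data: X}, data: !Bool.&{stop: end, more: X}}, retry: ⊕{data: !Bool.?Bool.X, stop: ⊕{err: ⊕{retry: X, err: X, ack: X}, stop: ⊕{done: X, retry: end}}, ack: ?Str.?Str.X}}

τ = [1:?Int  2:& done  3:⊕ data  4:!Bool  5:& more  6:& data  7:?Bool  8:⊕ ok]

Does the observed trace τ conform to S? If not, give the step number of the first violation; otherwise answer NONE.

8

@1 ?Int  match  cont: μX.…
@2 & done  match  cont: ⊕{ok: ?Bool.⊕{err: μX.…, data: μX.…}, data: !Bool.&{stop: end, more: μX.…}}
@3 ⊕ data  match  cont: !Bool.&{stop: end, more: μX.…}
@4 !Bool  match  cont: &{stop: end, more: μX.…}
@5 & more  match  cont: μX.…
@6 & data  match  cont: ?Bool.&{stop: &{retry: μX.…, ok: end}, ok: &{done: μX.…, data: end, retry: μX.…}}
@7 ?Bool  match  cont: &{stop: &{retry: μX.…, ok: end}, ok: &{done: μX.…, data: end, retry: μX.…}}
@8 got ⊕ ok, protocol expects & stop or & ok  ✗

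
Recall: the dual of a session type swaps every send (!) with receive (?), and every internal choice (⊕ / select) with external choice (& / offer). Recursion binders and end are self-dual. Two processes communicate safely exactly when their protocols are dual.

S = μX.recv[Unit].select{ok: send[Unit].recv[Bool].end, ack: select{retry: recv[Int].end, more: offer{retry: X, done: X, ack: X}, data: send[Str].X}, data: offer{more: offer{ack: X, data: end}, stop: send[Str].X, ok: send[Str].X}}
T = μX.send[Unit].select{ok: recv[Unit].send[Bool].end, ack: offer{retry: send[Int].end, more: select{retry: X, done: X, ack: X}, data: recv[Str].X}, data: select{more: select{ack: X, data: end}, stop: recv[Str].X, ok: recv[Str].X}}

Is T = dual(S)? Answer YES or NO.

μX | μX  ok (μ self-dual)
  recv[Unit] | send[Unit]  ok
    select{ok,ack,data} | select{ok,ack,data}  ✗ choice polarity not flipped — not dual

NO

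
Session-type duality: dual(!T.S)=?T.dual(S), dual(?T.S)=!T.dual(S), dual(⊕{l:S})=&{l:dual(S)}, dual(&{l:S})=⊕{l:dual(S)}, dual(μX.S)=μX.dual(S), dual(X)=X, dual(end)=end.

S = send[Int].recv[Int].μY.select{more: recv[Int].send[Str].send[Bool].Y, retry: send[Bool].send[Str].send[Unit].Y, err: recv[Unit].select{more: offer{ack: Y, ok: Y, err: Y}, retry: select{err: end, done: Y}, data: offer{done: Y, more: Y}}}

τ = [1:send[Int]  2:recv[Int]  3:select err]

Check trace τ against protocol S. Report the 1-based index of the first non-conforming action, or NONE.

@1 send[Int]  ✓  state: recv[Int].μY.…
@2 recv[Int]  ✓  state: μY.…
@3 select err  ✓  state: recv[Unit].select{more: offer{ack: μY.…, ok: μY.…, err: μY.…}, retry: select{err: end, done: μY.…}, data: offer{done: μY.…, more: μY.…}}
all 3 steps conform

NONE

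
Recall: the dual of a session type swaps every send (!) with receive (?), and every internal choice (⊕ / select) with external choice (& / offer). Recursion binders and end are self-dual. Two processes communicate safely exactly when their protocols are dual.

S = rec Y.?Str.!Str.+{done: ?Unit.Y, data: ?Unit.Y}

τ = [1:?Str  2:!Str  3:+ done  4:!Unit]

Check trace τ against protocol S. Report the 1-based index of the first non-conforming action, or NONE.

step 1: ?Str  match  residual = !Str.+{done: ?Unit.rec Y.…, data: ?Unit.rec Y.…}
step 2: !Str  match  residual = +{done: ?Unit.rec Y.…, data: ?Unit.rec Y.…}
step 3: + done  match  residual = ?Unit.rec Y.…
step 4: got !Unit, protocol expects ?Unit  ✗

4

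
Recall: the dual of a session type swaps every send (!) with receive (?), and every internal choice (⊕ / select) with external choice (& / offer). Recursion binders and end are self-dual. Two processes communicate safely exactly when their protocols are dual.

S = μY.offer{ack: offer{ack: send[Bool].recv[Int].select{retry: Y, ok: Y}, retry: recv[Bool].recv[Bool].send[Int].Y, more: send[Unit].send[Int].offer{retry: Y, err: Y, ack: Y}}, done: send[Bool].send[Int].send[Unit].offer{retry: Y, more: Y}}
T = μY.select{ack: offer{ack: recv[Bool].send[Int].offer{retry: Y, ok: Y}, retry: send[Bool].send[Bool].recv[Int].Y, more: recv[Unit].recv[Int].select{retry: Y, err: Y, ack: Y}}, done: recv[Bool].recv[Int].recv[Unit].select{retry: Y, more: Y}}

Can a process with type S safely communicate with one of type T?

NO

μY | μY  match (rec unchanged)
  offer{ack,done} | select{ack,done}  match same labels
    [ack]
      offer{ack,retry,more} | offer{ack,retry,more}  ✗ choice polarity not flipped — not dual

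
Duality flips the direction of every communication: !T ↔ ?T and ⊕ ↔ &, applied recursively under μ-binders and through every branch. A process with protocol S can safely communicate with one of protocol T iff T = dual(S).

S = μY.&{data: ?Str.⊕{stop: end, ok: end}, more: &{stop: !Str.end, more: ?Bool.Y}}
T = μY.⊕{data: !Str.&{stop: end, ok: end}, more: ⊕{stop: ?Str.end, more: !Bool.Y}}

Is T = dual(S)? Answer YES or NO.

YES

μY | μY  ✓ (rec unchanged)
  &{data,more} | ⊕{data,more}  ✓ labels match
    • data:
      ?Str | !Str  ✓
        ⊕{stop,ok} | &{stop,ok}  ✓ labels match
          • stop:
            end | end  ✓
          • ok:
            end | end  ✓
    • more:
      &{stop,more} | ⊕{stop,more}  ✓ labels match
        • stop:
          !Str | ?Str  ✓
            end | end  ✓
        • more:
          ?Bool | !Bool  ✓
            Y | Y  ✓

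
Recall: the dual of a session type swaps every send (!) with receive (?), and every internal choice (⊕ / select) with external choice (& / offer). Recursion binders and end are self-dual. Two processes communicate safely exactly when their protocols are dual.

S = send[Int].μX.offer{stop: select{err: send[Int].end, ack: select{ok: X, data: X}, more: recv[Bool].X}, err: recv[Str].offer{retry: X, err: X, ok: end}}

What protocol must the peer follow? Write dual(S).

recv[Int].μX.select{stop: offer{err: recv[Int].end, ack: offer{ok: X, data: X}, more: send[Bool].X}, err: send[Str].select{retry: X, err: X, ok: end}}

send[Int] ↦ recv[Int]
  μX ↦ μX  (rec unchanged)
    offer{stop,err} ↦ select{stop,err}  (external→internal)
      • stop:
        select{err,ack,more} ↦ offer{err,ack,more}  (⊕→&)
          • err:
            send[Int] ↦ recv[Int]
              end ↦ end
          • ack:
            select{ok,data} ↦ offer{ok,data}  (⊕→&)
              • ok:
                X ↦ X
              • data:
                X ↦ X
          • more:
            recv[Bool] ↦ send[Bool]
              X ↦ X
      • err:
        recv[Str] ↦ send[Str]
          offer{retry,err,ok} ↦ select{retry,err,ok}  (external→internal)
            • retry:
              X ↦ X
            • err:
              X ↦ X
            • ok:
              end ↦ end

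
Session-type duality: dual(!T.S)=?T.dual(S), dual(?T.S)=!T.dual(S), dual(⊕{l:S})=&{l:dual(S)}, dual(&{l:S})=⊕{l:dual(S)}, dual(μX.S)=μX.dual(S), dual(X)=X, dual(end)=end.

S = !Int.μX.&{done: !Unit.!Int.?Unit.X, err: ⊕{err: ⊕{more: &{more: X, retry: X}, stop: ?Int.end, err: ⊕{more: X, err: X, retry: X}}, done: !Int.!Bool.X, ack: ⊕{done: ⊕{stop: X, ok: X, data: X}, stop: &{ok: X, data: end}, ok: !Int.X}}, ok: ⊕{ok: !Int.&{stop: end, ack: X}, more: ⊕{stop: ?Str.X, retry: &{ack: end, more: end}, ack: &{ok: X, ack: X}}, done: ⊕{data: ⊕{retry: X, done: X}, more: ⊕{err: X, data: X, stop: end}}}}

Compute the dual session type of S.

?Int.μX.⊕{done: ?Unit.?Int.!Unit.X, err: &{err: &{more: ⊕{more: X, retry: X}, stop: !Int.end, err: &{more: X, err: X, retry: X}}, done: ?Int.?Bool.X, ack: &{done: &{stop: X, ok: X, data: X}, stop: ⊕{ok: X, data: end}, ok: ?Int.X}}, ok: &{ok: ?Int.⊕{stop: end, ack: X}, more: &{stop: !Str.X, retry: ⊕{ack: end, more: end}, ack: ⊕{ok: X, ack: X}}, done: &{data: &{retry: X, done: X}, more: &{err: X, data: X, stop: end}}}}

!Int ↦ ?Int
  μX ↦ μX  (binder kept)
    &{done,err,ok} ↦ ⊕{done,err,ok}  (external→internal)
      case done:
        !Unit ↦ ?Unit
          !Int ↦ ?Int
            ?Unit ↦ !Unit
              dual(X) = X
      case err:
        ⊕{err,done,ack} ↦ &{err,done,ack}  (select→offer)
          case err:
            ⊕{more,stop,err} ↦ &{more,stop,err}  (select→offer)
              case more:
                &{more,retry} ↦ ⊕{more,retry}  (external→internal)
                  case more:
                    dual(X) = X
                  case retry:
                    dual(X) = X
              case stop:
                ?Int ↦ !Int
                  dual(end) = end
              case err:
                ⊕{more,err,retry} ↦ &{more,err,retry}  (select→offer)
                  case more:
                    dual(X) = X
                  case err:
                    dual(X) = X
                  case retry:
                    dual(X) = X
          case done:
            !Int ↦ ?Int
              !Bool ↦ ?Bool
                dual(X) = X
          case ack:
            ⊕{done,stop,ok} ↦ &{done,stop,ok}  (select→offer)
              case done:
                ⊕{stop,ok,data} ↦ &{stop,ok,data}  (select→offer)
                  case stop:
                    dual(X) = X
                  case ok:
                    dual(X) = X
                  case data:
                    dual(X) = X
              case stop:
                &{ok,data} ↦ ⊕{ok,data}  (external→internal)
                  case ok:
                    dual(X) = X
                  case data:
                    dual(end) = end
              case ok:
                !Int ↦ ?Int
                  dual(X) = X
      case ok:
        ⊕{ok,more,done} ↦ &{ok,more,done}  (select→offer)
          case ok:
            !Int ↦ ?Int
              &{stop,ack} ↦ ⊕{stop,ack}  (external→internal)
                case stop:
                  dual(end) = end
                case ack:
                  dual(X) = X
          case more:
            ⊕{stop,retry,ack} ↦ &{stop,retry,ack}  (select→offer)
              case stop:
                ?Str ↦ !Str
                  dual(X) = X
              case retry:
                &{ack,more} ↦ ⊕{ack,more}  (external→internal)
                  case ack:
                    dual(end) = end
                  case more:
                    dual(end) = end
              case ack:
                &{ok,ack} ↦ ⊕{ok,ack}  (external→internal)
                  case ok:
                    dual(X) = X
                  case ack:
                    dual(X) = X
          case done:
            ⊕{data,more} ↦ &{data,more}  (select→offer)
              case data:
                ⊕{retry,done} ↦ &{retry,done}  (select→offer)
                  case retry:
                    dual(X) = X
                  case done:
                    dual(X) = X
              case more:
                ⊕{err,data,stop} ↦ &{err,data,stop}  (select→offer)
                  case err:
                    dual(X) = X
                  case data:
                    dual(X) = X
                  case stop:
                    dual(end) = end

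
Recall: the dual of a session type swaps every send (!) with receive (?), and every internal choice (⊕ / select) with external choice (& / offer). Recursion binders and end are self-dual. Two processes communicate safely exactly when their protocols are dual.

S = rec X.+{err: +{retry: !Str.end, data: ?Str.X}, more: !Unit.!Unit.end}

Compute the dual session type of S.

rec X.&{err: &{retry: ?Str.end, data: !Str.X}, more: ?Unit.?Unit.end}

rec X ↦ rec X  (rec unchanged)
  +{err,more} ↦ &{err,more}  (internal→external)
    case err:
      +{retry,data} ↦ &{retry,data}  (internal→external)
        case retry:
          !Str ↦ ?Str
            end ↦ end
        case data:
          ?Str ↦ !Str
            X ↦ X
    case more:
      !Unit ↦ ?Unit
        !Unit ↦ ?Unit
          end ↦ end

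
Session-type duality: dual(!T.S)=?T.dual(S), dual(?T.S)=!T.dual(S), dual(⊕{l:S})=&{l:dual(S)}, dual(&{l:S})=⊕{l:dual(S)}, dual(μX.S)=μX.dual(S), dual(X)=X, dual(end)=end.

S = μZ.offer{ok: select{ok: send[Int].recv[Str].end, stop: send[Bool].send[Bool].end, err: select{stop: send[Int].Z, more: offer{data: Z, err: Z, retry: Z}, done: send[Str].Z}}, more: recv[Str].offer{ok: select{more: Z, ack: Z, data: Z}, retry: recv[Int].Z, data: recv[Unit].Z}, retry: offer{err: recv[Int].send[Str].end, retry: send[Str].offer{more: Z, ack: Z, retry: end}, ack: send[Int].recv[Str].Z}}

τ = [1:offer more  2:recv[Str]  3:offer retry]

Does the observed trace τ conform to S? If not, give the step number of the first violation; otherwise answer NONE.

[1] offer more  match  now at recv[Str].offer{ok: select{more: μZ.…, ack: μZ.…, data: μZ.…}, retry: recv[Int].μZ.…, data: recv[Unit].μZ.…}
[2] recv[Str]  match  now at offer{ok: select{more: μZ.…, ack: μZ.…, data: μZ.…}, retry: recv[Int].μZ.…, data: recv[Unit].μZ.…}
[3] offer retry  match  now at recv[Int].μZ.…
τ conforms to S (length 3)

NONE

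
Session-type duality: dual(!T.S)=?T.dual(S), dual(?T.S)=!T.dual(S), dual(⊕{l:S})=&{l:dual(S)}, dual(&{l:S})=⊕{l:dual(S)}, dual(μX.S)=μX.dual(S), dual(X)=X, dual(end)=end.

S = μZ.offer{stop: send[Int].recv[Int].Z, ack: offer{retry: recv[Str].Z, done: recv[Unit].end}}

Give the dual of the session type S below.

μZ.select{stop: recv[Int].send[Int].Z, ack: select{retry: send[Str].Z, done: send[Unit].end}}

μZ ↦ μZ  (μ self-dual)
  offer{stop,ack} ↦ select{stop,ack}  (&→⊕)
    • stop:
      send[Int] ↦ recv[Int]
        recv[Int] ↦ send[Int]
          Z self-dual
    • ack:
      offer{retry,done} ↦ select{retry,done}  (&→⊕)
        • retry:
          recv[Str] ↦ send[Str]
            Z self-dual
        • done:
          recv[Unit] ↦ send[Unit]
            end self-dual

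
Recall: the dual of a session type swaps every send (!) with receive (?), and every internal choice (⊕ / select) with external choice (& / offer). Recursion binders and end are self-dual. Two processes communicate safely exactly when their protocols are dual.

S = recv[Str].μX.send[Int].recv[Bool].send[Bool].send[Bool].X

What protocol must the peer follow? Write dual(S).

recv[Str] → send[Str]
  μX → μX  (μ self-dual)
    send[Int] → recv[Int]
      recv[Bool] → send[Bool]
        send[Bool] → recv[Bool]
          send[Bool] → recv[Bool]
            dual(X) = X

send[Str].μX.recv[Int].send[Bool].recv[Bool].recv[Bool].X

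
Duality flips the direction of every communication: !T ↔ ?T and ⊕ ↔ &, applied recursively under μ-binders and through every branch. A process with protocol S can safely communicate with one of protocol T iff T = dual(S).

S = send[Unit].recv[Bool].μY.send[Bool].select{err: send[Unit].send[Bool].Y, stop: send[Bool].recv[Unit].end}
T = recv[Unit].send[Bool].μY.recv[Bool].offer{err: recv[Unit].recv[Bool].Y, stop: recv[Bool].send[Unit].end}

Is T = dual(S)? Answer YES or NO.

YES

send[Unit] | recv[Unit]  ok
  recv[Bool] | send[Bool]  ok
    μY | μY  ok (rec unchanged)
      send[Bool] | recv[Bool]  ok
        select{err,stop} | offer{err,stop}  ok labels match
          [err]
            send[Unit] | recv[Unit]  ok
              send[Bool] | recv[Bool]  ok
                Y | Y  ok
          [stop]
            send[Bool] | recv[Bool]  ok
              recv[Unit] | send[Unit]  ok
                end | end  ok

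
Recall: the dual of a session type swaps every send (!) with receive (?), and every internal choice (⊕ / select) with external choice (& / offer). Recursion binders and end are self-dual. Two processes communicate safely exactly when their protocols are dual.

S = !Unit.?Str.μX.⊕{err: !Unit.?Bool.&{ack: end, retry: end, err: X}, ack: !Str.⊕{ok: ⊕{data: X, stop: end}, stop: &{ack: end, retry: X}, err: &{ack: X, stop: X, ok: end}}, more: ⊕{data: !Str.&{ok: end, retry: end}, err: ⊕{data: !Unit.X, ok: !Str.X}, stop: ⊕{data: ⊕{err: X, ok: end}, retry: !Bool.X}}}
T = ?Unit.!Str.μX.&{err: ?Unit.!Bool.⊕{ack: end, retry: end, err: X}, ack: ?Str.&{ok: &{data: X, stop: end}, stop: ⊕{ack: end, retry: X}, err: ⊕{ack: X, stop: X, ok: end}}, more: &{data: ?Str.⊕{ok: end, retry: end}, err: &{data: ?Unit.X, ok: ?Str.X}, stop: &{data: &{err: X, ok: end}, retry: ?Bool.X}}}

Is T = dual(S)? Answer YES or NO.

YES

!Unit ‖ ?Unit  ok
  ?Str ‖ !Str  ok
    μX ‖ μX  ok (rec unchanged)
      ⊕{err,ack,more} ‖ &{err,ack,more}  ok labels match
        case err:
          !Unit ‖ ?Unit  ok
            ?Bool ‖ !Bool  ok
              &{ack,retry,err} ‖ ⊕{ack,retry,err}  ok labels match
                case ack:
                  end ‖ end  ok
                case retry:
                  end ‖ end  ok
                case err:
                  X ‖ X  ok
        case ack:
          !Str ‖ ?Str  ok
            ⊕{ok,stop,err} ‖ &{ok,stop,err}  ok labels match
              case ok:
                ⊕{data,stop} ‖ &{data,stop}  ok labels match
                  case data:
                    X ‖ X  ok
                  case stop:
                    end ‖ end  ok
              case stop:
                &{ack,retry} ‖ ⊕{ack,retry}  ok labels match
                  case ack:
                    end ‖ end  ok
                  case retry:
                    X ‖ X  ok
              case err:
                &{ack,stop,ok} ‖ ⊕{ack,stop,ok}  ok labels match
                  case ack:
                    X ‖ X  ok
                  case stop:
                    X ‖ X  ok
                  case ok:
                    end ‖ end  ok
        case more:
          ⊕{data,err,stop} ‖ &{data,err,stop}  ok labels match
            case data:
              !Str ‖ ?Str  ok
                &{ok,retry} ‖ ⊕{ok,retry}  ok labels match
                  case ok:
                    end ‖ end  ok
                  case retry:
                    end ‖ end  ok
            case err:
              ⊕{data,ok} ‖ &{data,ok}  ok labels match
                case data:
                  !Unit ‖ ?Unit  ok
                    X ‖ X  ok
                case ok:
                  !Str ‖ ?Str  ok
                    X ‖ X  ok
            case stop:
              ⊕{data,retry} ‖ &{data,retry}  ok labels match
                case data:
                  ⊕{err,ok} ‖ &{err,ok}  ok labels match
                    case err:
                      X ‖ X  ok
                    case ok:
                      end ‖ end  ok
                case retry:
                  !Bool ‖ ?Bool  ok
                    X ‖ X  ok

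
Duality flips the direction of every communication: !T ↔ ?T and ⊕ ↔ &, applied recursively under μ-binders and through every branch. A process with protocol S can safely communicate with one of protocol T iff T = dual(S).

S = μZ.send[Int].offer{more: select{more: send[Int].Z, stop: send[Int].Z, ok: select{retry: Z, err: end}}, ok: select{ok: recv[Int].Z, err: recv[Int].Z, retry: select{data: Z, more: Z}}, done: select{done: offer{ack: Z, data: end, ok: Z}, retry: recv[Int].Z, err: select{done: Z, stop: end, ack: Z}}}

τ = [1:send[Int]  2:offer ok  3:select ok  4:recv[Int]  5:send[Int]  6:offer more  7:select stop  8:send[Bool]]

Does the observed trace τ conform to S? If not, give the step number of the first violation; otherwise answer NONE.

step 1: send[Int]  ✓  residual = offer{more: select{more: send[Int].μZ.…, stop: send[Int].μZ.…, ok: select{retry: μZ.…, err: end}}, ok: select{ok: recv[Int].μZ.…, err: recv[Int].μZ.…, retry: select{data: μZ.…, more: μZ.…}}, done: select{done: offer{ack: μZ.…, data: end, ok: μZ.…}, retry: recv[Int].μZ.…, err: select{done: μZ.…, stop: end, ack: μZ.…}}}
step 2: offer ok  ✓  residual = select{ok: recv[Int].μZ.…, err: recv[Int].μZ.…, retry: select{data: μZ.…, more: μZ.…}}
step 3: select ok  ✓  residual = recv[Int].μZ.…
step 4: recv[Int]  ✓  residual = μZ.…
step 5: send[Int]  ✓  residual = offer{more: select{more: send[Int].μZ.…, stop: send[Int].μZ.…, ok: select{retry: μZ.…, err: end}}, ok: select{ok: recv[Int].μZ.…, err: recv[Int].μZ.…, retry: select{data: μZ.…, more: μZ.…}}, done: select{done: offer{ack: μZ.…, data: end, ok: μZ.…}, retry: recv[Int].μZ.…, err: select{done: μZ.…, stop: end, ack: μZ.…}}}
step 6: offer more  ✓  residual = select{more: send[Int].μZ.…, stop: send[Int].μZ.…, ok: select{retry: μZ.…, err: end}}
step 7: select stop  ✓  residual = send[Int].μZ.…
step 8: got send[Bool], protocol expects send[Int]  ✗

8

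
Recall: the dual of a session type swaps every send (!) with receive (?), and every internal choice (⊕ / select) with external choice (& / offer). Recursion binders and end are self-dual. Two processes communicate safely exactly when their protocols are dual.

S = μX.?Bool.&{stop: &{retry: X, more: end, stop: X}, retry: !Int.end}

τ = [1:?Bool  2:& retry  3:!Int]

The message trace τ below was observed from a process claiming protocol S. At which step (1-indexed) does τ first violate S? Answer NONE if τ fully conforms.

[1] ?Bool  match  now at &{stop: &{retry: μX.…, more: end, stop: μX.…}, retry: !Int.end}
[2] & retry  match  now at !Int.end
[3] !Int  match  now at end
all 3 steps conform

NONE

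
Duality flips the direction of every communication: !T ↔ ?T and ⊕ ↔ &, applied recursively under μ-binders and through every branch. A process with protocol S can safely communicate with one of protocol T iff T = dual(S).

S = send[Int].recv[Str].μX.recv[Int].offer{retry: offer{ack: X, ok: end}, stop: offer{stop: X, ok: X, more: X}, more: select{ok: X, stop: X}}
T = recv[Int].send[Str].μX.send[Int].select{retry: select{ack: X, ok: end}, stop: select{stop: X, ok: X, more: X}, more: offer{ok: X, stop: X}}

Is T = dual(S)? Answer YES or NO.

send[Int] vs recv[Int]  ok
  recv[Str] vs send[Str]  ok
    μX vs μX  ok (μ self-dual)
      recv[Int] vs send[Int]  ok
        offer{retry,stop,more} vs select{retry,stop,more}  ok same labels
          • retry:
            offer{ack,ok} vs select{ack,ok}  ok same labels
              • ack:
                X vs X  ok
              • ok:
                end vs end  ok
          • stop:
            offer{stop,ok,more} vs select{stop,ok,more}  ok same labels
              • stop:
                X vs X  ok
              • ok:
                X vs X  ok
              • more:
                X vs X  ok
          • more:
            select{ok,stop} vs offer{ok,stop}  ok same labels
              • ok:
                X vs X  ok
              • stop:
                X vs X  ok

YES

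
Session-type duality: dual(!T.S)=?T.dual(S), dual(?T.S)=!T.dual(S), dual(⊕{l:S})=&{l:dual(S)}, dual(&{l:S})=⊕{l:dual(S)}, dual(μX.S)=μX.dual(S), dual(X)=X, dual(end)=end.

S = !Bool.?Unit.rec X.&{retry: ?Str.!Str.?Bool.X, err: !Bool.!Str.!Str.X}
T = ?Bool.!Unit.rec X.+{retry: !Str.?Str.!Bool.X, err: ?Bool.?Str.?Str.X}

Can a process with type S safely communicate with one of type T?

!Bool ‖ ?Bool  ✓
  ?Unit ‖ !Unit  ✓
    rec X ‖ rec X  ✓ (binder kept)
      &{retry,err} ‖ +{retry,err}  ✓ label sets agree
        case retry:
          ?Str ‖ !Str  ✓
            !Str ‖ ?Str  ✓
              ?Bool ‖ !Bool  ✓
                X ‖ X  ✓
        case err:
          !Bool ‖ ?Bool  ✓
            !Str ‖ ?Str  ✓
              !Str ‖ ?Str  ✓
                X ‖ X  ✓

YES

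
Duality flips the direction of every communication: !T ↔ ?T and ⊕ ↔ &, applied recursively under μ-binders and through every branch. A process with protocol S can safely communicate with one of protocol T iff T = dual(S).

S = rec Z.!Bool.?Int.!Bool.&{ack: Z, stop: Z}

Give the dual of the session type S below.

rec Z.?Bool.!Int.?Bool.+{ack: Z, stop: Z}

rec Z ↦ rec Z  (μ self-dual)
  !Bool ↦ ?Bool
    ?Int ↦ !Int
      !Bool ↦ ?Bool
        &{ack,stop} ↦ +{ack,stop}  (&→⊕)
          • ack:
            Z self-dual
          • stop:
            Z self-dual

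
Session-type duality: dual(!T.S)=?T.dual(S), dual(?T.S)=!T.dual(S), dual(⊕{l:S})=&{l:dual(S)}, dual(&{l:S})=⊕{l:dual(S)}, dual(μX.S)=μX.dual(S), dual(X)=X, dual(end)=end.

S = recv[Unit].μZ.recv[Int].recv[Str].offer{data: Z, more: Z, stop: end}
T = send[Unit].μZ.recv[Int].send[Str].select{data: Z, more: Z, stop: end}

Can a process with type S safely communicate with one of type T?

NO

recv[Unit] | send[Unit]  ✓
  μZ | μZ  ✓ (binder kept)
    recv[Int] | recv[Int]  ✗ same direction on both sides — not dual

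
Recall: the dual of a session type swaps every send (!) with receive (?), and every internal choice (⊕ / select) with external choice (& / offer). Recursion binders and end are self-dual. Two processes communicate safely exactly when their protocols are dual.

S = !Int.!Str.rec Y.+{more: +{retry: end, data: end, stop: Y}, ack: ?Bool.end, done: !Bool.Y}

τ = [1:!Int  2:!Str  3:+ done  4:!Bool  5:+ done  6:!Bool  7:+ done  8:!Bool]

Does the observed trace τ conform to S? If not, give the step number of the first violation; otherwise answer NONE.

NONE

[1] !Int  ok  residual = !Str.rec Y.…
[2] !Str  ok  residual = rec Y.…
[3] + done  ok  residual = !Bool.rec Y.…
[4] !Bool  ok  residual = rec Y.…
[5] + done  ok  residual = !Bool.rec Y.…
[6] !Bool  ok  residual = rec Y.…
[7] + done  ok  residual = !Bool.rec Y.…
[8] !Bool  ok  residual = rec Y.…
all 8 steps conform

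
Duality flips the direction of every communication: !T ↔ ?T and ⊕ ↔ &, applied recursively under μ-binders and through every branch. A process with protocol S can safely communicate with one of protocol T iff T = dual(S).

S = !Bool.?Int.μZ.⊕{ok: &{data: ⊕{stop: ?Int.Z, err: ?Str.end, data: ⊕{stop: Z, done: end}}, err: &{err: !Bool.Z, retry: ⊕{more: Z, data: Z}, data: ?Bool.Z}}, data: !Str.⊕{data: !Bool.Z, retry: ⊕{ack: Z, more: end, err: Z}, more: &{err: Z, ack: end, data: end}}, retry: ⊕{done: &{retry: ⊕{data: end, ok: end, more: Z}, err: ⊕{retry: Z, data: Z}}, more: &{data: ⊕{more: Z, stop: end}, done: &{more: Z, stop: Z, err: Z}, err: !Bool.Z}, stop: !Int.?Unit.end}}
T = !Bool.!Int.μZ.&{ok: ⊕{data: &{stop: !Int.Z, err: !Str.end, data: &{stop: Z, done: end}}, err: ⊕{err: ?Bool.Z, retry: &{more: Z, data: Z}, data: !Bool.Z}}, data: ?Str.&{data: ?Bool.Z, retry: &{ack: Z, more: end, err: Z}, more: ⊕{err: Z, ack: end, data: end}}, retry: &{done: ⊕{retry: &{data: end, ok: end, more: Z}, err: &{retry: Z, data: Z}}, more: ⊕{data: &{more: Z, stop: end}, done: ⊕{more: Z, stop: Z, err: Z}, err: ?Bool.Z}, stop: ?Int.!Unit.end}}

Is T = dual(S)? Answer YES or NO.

!Bool ‖ !Bool  ✗ same direction on both sides — not dual

NO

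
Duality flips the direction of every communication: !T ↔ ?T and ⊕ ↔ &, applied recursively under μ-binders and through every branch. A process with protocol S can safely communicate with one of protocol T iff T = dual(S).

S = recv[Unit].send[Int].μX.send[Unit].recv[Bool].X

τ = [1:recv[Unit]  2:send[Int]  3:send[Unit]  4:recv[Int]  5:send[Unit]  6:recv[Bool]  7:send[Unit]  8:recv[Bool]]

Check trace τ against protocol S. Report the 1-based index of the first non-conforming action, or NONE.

4

step 1: recv[Unit]  ok  residual = send[Int].μX.…
step 2: send[Int]  ok  residual = μX.…
step 3: send[Unit]  ok  residual = recv[Bool].μX.…
step 4: got recv[Int], protocol expects recv[Bool]  ✗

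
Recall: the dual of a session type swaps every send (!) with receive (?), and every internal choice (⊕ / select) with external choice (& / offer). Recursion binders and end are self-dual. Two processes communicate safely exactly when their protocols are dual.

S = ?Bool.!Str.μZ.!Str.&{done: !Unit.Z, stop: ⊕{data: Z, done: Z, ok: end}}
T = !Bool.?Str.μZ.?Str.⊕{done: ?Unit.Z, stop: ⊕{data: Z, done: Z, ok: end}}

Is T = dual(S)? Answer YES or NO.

NO

?Bool vs !Bool  ✓
  !Str vs ?Str  ✓
    μZ vs μZ  ✓ (binder kept)
      !Str vs ?Str  ✓
        &{done,stop} vs ⊕{done,stop}  ✓ labels match
          • done:
            !Unit vs ?Unit  ✓
              Z vs Z  ✓
          • stop:
            ⊕{data,done,ok} vs ⊕{data,done,ok}  ✗ choice polarity not flipped — not dual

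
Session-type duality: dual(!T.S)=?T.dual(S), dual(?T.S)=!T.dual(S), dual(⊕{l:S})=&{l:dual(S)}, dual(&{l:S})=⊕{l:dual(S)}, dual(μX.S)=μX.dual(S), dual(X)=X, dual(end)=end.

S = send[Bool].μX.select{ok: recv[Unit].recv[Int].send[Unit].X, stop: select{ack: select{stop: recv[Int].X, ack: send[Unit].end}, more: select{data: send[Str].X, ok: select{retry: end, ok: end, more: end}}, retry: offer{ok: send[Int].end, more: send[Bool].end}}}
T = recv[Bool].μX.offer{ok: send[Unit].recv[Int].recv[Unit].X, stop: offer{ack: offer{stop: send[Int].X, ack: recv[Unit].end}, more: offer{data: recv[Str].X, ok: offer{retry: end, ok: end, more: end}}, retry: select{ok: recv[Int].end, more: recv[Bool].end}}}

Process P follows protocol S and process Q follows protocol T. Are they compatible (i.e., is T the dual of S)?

NO

send[Bool] vs recv[Bool]  ok
  μX vs μX  ok (binder kept)
    select{ok,stop} vs offer{ok,stop}  ok label sets agree
      • ok:
        recv[Unit] vs send[Unit]  ok
          recv[Int] vs recv[Int]  ✗ same direction on both sides — not dual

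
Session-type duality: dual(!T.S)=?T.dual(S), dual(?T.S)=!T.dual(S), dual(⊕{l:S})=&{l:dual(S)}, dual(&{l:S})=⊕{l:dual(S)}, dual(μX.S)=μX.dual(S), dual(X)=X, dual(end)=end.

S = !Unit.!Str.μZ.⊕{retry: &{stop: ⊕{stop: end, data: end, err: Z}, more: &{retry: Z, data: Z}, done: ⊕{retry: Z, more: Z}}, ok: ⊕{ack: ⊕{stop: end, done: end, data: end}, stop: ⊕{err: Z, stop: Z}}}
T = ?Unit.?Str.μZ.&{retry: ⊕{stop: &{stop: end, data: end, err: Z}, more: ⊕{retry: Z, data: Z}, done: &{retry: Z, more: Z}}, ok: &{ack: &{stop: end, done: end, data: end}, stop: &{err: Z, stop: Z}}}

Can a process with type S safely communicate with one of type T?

YES

!Unit vs ?Unit  ok
  !Str vs ?Str  ok
    μZ vs μZ  ok (μ self-dual)
      ⊕{retry,ok} vs &{retry,ok}  ok label sets agree
        • retry:
          &{stop,more,done} vs ⊕{stop,more,done}  ok label sets agree
            • stop:
              ⊕{stop,data,err} vs &{stop,data,err}  ok label sets agree
                • stop:
                  end vs end  ok
                • data:
                  end vs end  ok
                • err:
                  Z vs Z  ok
            • more:
              &{retry,data} vs ⊕{retry,data}  ok label sets agree
                • retry:
                  Z vs Z  ok
                • data:
                  Z vs Z  ok
            • done:
              ⊕{retry,more} vs &{retry,more}  ok label sets agree
                • retry:
                  Z vs Z  ok
                • more:
                  Z vs Z  ok
        • ok:
          ⊕{ack,stop} vs &{ack,stop}  ok label sets agree
            • ack:
              ⊕{stop,done,data} vs &{stop,done,data}  ok label sets agree
                • stop:
                  end vs end  ok
                • done:
                  end vs end  ok
                • data:
                  end vs end  ok
            • stop:
              ⊕{err,stop} vs &{err,stop}  ok label sets agree
                • err:
                  Z vs Z  ok
                • stop:
                  Z vs Z  ok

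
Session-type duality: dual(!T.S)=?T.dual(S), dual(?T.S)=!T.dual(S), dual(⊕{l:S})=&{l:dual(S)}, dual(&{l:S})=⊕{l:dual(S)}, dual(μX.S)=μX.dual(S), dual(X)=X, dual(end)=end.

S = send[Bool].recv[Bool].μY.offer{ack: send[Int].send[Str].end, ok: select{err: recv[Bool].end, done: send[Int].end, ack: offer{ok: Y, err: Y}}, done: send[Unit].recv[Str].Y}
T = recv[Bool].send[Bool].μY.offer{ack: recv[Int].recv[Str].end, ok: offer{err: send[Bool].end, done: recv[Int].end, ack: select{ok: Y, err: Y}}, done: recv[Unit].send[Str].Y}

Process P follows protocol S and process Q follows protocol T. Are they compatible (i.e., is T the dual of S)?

send[Bool] vs recv[Bool]  match
  recv[Bool] vs send[Bool]  match
    μY vs μY  match (μ self-dual)
      offer{ack,ok,done} vs offer{ack,ok,done}  ✗ choice polarity not flipped — not dual

NO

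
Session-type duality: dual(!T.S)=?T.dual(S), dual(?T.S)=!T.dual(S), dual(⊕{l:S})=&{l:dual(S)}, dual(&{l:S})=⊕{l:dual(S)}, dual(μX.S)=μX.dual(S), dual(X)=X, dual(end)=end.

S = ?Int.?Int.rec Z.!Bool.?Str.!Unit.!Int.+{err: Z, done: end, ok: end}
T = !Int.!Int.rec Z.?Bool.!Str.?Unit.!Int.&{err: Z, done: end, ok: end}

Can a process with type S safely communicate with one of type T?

?Int ‖ !Int  ok
  ?Int ‖ !Int  ok
    rec Z ‖ rec Z  ok (binder kept)
      !Bool ‖ ?Bool  ok
        ?Str ‖ !Str  ok
          !Unit ‖ ?Unit  ok
            !Int ‖ !Int  ✗ same direction on both sides — not dual

NO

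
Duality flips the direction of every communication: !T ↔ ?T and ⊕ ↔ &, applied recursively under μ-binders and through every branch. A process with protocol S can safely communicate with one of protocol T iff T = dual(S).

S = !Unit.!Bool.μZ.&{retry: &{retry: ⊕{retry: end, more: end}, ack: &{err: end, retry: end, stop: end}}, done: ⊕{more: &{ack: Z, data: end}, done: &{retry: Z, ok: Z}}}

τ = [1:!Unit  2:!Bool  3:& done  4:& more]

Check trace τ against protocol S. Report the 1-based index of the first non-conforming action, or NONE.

[1] !Unit  match  cont: !Bool.μZ.…
[2] !Bool  match  cont: μZ.…
[3] & done  match  cont: ⊕{more: &{ack: μZ.…, data: end}, done: &{retry: μZ.…, ok: μZ.…}}
[4] got & more, protocol expects ⊕ more or ⊕ done  ✗

4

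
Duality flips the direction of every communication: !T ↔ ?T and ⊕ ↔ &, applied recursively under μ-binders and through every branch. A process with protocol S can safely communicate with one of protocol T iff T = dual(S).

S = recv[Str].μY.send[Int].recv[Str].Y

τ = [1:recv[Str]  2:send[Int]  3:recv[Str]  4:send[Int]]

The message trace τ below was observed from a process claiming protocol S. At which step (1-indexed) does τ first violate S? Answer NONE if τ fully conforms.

[1] recv[Str]  match  state: μY.…
[2] send[Int]  match  state: recv[Str].μY.…
[3] recv[Str]  match  state: μY.…
[4] send[Int]  match  state: recv[Str].μY.…
trace exhausted — no violation

NONE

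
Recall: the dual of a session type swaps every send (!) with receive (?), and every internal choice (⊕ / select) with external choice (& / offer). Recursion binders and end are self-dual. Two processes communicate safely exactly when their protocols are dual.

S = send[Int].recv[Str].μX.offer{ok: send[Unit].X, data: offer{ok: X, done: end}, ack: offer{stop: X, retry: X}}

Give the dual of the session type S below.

recv[Int].send[Str].μX.select{ok: recv[Unit].X, data: select{ok: X, done: end}, ack: select{stop: X, retry: X}}

send[Int] ↦ recv[Int]
  recv[Str] ↦ send[Str]
    μX ↦ μX  (binder kept)
      offer{ok,data,ack} ↦ select{ok,data,ack}  (offer→select)
        [ok]
          send[Unit] ↦ recv[Unit]
            X self-dual
        [data]
          offer{ok,done} ↦ select{ok,done}  (offer→select)
            [ok]
              X self-dual
            [done]
              end self-dual
        [ack]
          offer{stop,retry} ↦ select{stop,retry}  (offer→select)
            [stop]
              X self-dual
            [retry]
              X self-dual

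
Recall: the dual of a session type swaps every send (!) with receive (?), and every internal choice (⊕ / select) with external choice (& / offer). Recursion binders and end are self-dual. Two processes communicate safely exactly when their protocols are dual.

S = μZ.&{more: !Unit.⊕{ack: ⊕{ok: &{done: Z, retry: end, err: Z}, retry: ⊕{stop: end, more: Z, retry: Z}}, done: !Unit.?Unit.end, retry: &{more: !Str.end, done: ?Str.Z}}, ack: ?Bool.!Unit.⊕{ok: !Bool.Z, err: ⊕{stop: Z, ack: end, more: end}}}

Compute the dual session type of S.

μZ = μZ  (binder kept)
  &{more,ack} = ⊕{more,ack}  (&→⊕)
    • more:
      !Unit = ?Unit
        ⊕{ack,done,retry} = &{ack,done,retry}  (⊕→&)
          • ack:
            ⊕{ok,retry} = &{ok,retry}  (⊕→&)
              • ok:
                &{done,retry,err} = ⊕{done,retry,err}  (&→⊕)
                  • done:
                    Z ↦ Z
                  • retry:
                    end ↦ end
                  • err:
                    Z ↦ Z
              • retry:
                ⊕{stop,more,retry} = &{stop,more,retry}  (⊕→&)
                  • stop:
                    end ↦ end
                  • more:
                    Z ↦ Z
                  • retry:
                    Z ↦ Z
          • done:
            !Unit = ?Unit
              ?Unit = !Unit
                end ↦ end
          • retry:
            &{more,done} = ⊕{more,done}  (&→⊕)
              • more:
                !Str = ?Str
                  end ↦ end
              • done:
                ?Str = !Str
                  Z ↦ Z
    • ack:
      ?Bool = !Bool
        !Unit = ?Unit
          ⊕{ok,err} = &{ok,err}  (⊕→&)
            • ok:
              !Bool = ?Bool
                Z ↦ Z
            • err:
              ⊕{stop,ack,more} = &{stop,ack,more}  (⊕→&)
                • stop:
                  Z ↦ Z
                • ack:
                  end ↦ end
                • more:
                  end ↦ end

μZ.⊕{more: ?Unit.&{ack: &{ok: ⊕{done: Z, retry: end, err: Z}, retry: &{stop: end, more: Z, retry: Z}}, done: ?Unit.!Unit.end, retry: ⊕{more: ?Str.end, done: !Str.Z}}, ack: !Bool.?Unit.&{ok: ?Bool.Z, err: &{stop: Z, ack: end, more: end}}}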